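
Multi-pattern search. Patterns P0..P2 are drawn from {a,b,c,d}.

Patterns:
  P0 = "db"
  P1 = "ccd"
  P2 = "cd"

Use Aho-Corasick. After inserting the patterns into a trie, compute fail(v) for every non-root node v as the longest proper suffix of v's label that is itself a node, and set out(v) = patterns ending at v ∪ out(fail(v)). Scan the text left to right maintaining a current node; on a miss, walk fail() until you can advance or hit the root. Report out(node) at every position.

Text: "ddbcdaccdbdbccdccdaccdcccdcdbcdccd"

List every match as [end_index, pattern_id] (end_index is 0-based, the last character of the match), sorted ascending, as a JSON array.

Build:
Trie (insert patterns):
  0='ε' goto c→3 d→1
  1='d' goto b→2
  2='db' goto ·  [P0 ends]
  3='c' goto c→4 d→6
  4='cc' goto d→5
  5='ccd' goto ·  [P1 ends]
  6='cd' goto ·  [P2 ends]

Failure links (BFS by depth):
  n1('d'): parent n0 fail=0; on 'd' 0 → fail=0;  out ∅∪∅=∅
  n3('c'): parent n0 fail=0; on 'c' 0 → fail=0;  out ∅∪∅=∅
  n2('db'): parent n1 fail=0; on 'b' 0 → fail=0;  out {0}∪∅={0}
  n4('cc'): parent n3 fail=0; on 'c' 0 → fail=3;  out ∅∪∅=∅
  n6('cd'): parent n3 fail=0; on 'd' 0 → fail=1;  out {2}∪∅={2}
  n5('ccd'): parent n4 fail=3; on 'd' 3 → fail=6;  out {1}∪{2}={1,2}

Scan:
[0] read 'd'  n0⇒n1
[1] read 'd'  n1⇒n1 ·f
[2] read 'b'  n1⇒n2  → match P0@[1:2]
[3] read 'c'  n2⇒n3 ·f
[4] read 'd'  n3⇒n6  → match P2@[3:4]
[5] read 'a'  n6⇒n0 ·f
[6] read 'c'  n0⇒n3
[7] read 'c'  n3⇒n4
[8] read 'd'  n4⇒n5  → match P1@[6:8],P2@[7:8]
[9] read 'b'  n5⇒n2 ·f  → match P0@[8:9]
[10] read 'd'  n2⇒n1 ·f
[11] read 'b'  n1⇒n2  → match P0@[10:11]
[12] read 'c'  n2⇒n3 ·f
[13] read 'c'  n3⇒n4
[14] read 'd'  n4⇒n5  → match P1@[12:14],P2@[13:14]
[15] read 'c'  n5⇒n3 ·f
[16] read 'c'  n3⇒n4
[17] read 'd'  n4⇒n5  → match P1@[15:17],P2@[16:17]
[18] read 'a'  n5⇒n0 ·f
[19] read 'c'  n0⇒n3
[20] read 'c'  n3⇒n4
[21] read 'd'  n4⇒n5  → match P1@[19:21],P2@[20:21]
[22] read 'c'  n5⇒n3 ·f
[23] read 'c'  n3⇒n4
[24] read 'c'  n4⇒n4 ·f
[25] read 'd'  n4⇒n5  → match P1@[23:25],P2@[24:25]
[26] read 'c'  n5⇒n3 ·f
[27] read 'd'  n3⇒n6  → match P2@[26:27]
[28] read 'b'  n6⇒n2 ·f  → match P0@[27:28]
[29] read 'c'  n2⇒n3 ·f
[30] read 'd'  n3⇒n6  → match P2@[29:30]
[31] read 'c'  n6⇒n3 ·f
[32] read 'c'  n3⇒n4
[33] read 'd'  n4⇒n5  → match P1@[31:33],P2@[32:33]

All matches (sorted): [[2,0],[4,2],[8,1],[8,2],[9,0],[11,0],[14,1],[14,2],[17,1],[17,2],[21,1],[21,2],[25,1],[25,2],[27,2],[28,0],[30,2],[33,1],[33,2]]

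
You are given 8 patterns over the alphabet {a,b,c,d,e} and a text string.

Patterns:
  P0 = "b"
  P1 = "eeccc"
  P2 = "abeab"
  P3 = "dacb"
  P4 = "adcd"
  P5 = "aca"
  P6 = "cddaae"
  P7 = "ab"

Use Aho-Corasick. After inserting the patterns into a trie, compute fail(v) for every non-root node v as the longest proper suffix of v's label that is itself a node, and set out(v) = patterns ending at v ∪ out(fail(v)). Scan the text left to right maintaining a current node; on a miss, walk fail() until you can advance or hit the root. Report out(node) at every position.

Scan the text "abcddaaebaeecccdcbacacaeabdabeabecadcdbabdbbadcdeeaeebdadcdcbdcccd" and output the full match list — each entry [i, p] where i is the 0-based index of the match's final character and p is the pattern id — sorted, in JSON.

Build automaton:
Trie (insert patterns):
  0='ε' goto a→7 b→1 c→21 d→12 e→2
  1='b' goto ·  ←P0
  2='e' goto e→3
  3='ee' goto c→4
  4='eec' goto c→5
  5='eecc' goto c→6
  6='eeccc' goto ·  ←P1
  7='a' goto b→8 c→19 d→16
  8='ab' goto e→9  ←P7
  9='abe' goto a→10
  10='abea' goto b→11
  11='abeab' goto ·  ←P2
  12='d' goto a→13
  13='da' goto c→14
  14='dac' goto b→15
  15='dacb' goto ·  ←P3
  16='ad' goto c→17
  17='adc' goto d→18
  18='adcd' goto ·  ←P4
  19='ac' goto a→20
  20='aca' goto ·  ←P5
  21='c' goto d→22
  22='cd' goto d→23
  23='cdd' goto a→24
  24='cdda' goto a→25
  25='cddaa' goto e→26
  26='cddaae' goto ·  ←P6

Failure links (BFS by depth):
  n1('b'): parent n0 fail=0; on 'b' 0 → fail=0;  out {0}∪∅={0}
  n2('e'): parent n0 fail=0; on 'e' 0 → fail=0;  out ∅∪∅=∅
  n7('a'): parent n0 fail=0; on 'a' 0 → fail=0;  out ∅∪∅=∅
  n12('d'): parent n0 fail=0; on 'd' 0 → fail=0;  out ∅∪∅=∅
  n21('c'): parent n0 fail=0; on 'c' 0 → fail=0;  out ∅∪∅=∅
  n3('ee'): parent n2 fail=0; on 'e' 0 → fail=2;  out ∅∪∅=∅
  n8('ab'): parent n7 fail=0; on 'b' 0 → fail=1;  out {7}∪{0}={0,7}
  n13('da'): parent n12 fail=0; on 'a' 0 → fail=7;  out ∅∪∅=∅
  n16('ad'): parent n7 fail=0; on 'd' 0 → fail=12;  out ∅∪∅=∅
  n19('ac'): parent n7 fail=0; on 'c' 0 → fail=21;  out ∅∪∅=∅
  n22('cd'): parent n21 fail=0; on 'd' 0 → fail=12;  out ∅∪∅=∅
  n4('eec'): parent n3 fail=2; on 'c' 2→0 → fail=21;  out ∅∪∅=∅
  n9('abe'): parent n8 fail=1; on 'e' 1→0 → fail=2;  out ∅∪∅=∅
  n14('dac'): parent n13 fail=7; on 'c' 7 → fail=19;  out ∅∪∅=∅
  n17('adc'): parent n16 fail=12; on 'c' 12→0 → fail=21;  out ∅∪∅=∅
  n20('aca'): parent n19 fail=21; on 'a' 21→0 → fail=7;  out {5}∪∅={5}
  n23('cdd'): parent n22 fail=12; on 'd' 12→0 → fail=12;  out ∅∪∅=∅
  n5('eecc'): parent n4 fail=21; on 'c' 21→0 → fail=21;  out ∅∪∅=∅
  n10('abea'): parent n9 fail=2; on 'a' 2→0 → fail=7;  out ∅∪∅=∅
  n15('dacb'): parent n14 fail=19; on 'b' 19→21→0 → fail=1;  out {3}∪{0}={0,3}
  n18('adcd'): parent n17 fail=21; on 'd' 21 → fail=22;  out {4}∪∅={4}
  n24('cdda'): parent n23 fail=12; on 'a' 12 → fail=13;  out ∅∪∅=∅
  n6('eeccc'): parent n5 fail=21; on 'c' 21→0 → fail=21;  out {1}∪∅={1}
  n11('abeab'): parent n10 fail=7; on 'b' 7 → fail=8;  out {2}∪{0,7}={0,2,7}
  n25('cddaa'): parent n24 fail=13; on 'a' 13→7→0 → fail=7;  out ∅∪∅=∅
  n26('cddaae'): parent n25 fail=7; on 'e' 7→0 → fail=2;  out {6}∪∅={6}

Scan:
i=0 'a': node 0→7
i=1 'b': node 7→8  emit P0@[1:1],P7@[0:1]
i=2 'c': node 8→21 (via fail)
i=3 'd': node 21→22
i=4 'd': node 22→23
i=5 'a': node 23→24
i=6 'a': node 24→25
i=7 'e': node 25→26  emit P6@[2:7]
i=8 'b': node 26→1 (via fail)  emit P0@[8:8]
i=9 'a': node 1→7 (via fail)
i=10 'e': node 7→2 (via fail)
i=11 'e': node 2→3
i=12 'c': node 3→4
i=13 'c': node 4→5
i=14 'c': node 5→6  emit P1@[10:14]
i=15 'd': node 6→22 (via fail)
i=16 'c': node 22→21 (via fail)
i=17 'b': node 21→1 (via fail)  emit P0@[17:17]
i=18 'a': node 1→7 (via fail)
i=19 'c': node 7→19
i=20 'a': node 19→20  emit P5@[18:20]
i=21 'c': node 20→19 (via fail)
i=22 'a': node 19→20  emit P5@[20:22]
i=23 'e': node 20→2 (via fail)
i=24 'a': node 2→7 (via fail)
i=25 'b': node 7→8  emit P0@[25:25],P7@[24:25]
i=26 'd': node 8→12 (via fail)
i=27 'a': node 12→13
i=28 'b': node 13→8 (via fail)  emit P0@[28:28],P7@[27:28]
i=29 'e': node 8→9
i=30 'a': node 9→10
i=31 'b': node 10→11  emit P0@[31:31],P2@[27:31],P7@[30:31]
i=32 'e': node 11→9 (via fail)
i=33 'c': node 9→21 (via fail)
i=34 'a': node 21→7 (via fail)
i=35 'd': node 7→16
i=36 'c': node 16→17
i=37 'd': node 17→18  emit P4@[34:37]
i=38 'b': node 18→1 (via fail)  emit P0@[38:38]
i=39 'a': node 1→7 (via fail)
i=40 'b': node 7→8  emit P0@[40:40],P7@[39:40]
i=41 'd': node 8→12 (via fail)
i=42 'b': node 12→1 (via fail)  emit P0@[42:42]
i=43 'b': node 1→1 (via fail)  emit P0@[43:43]
i=44 'a': node 1→7 (via fail)
i=45 'd': node 7→16
i=46 'c': node 16→17
i=47 'd': node 17→18  emit P4@[44:47]
i=48 'e': node 18→2 (via fail)
i=49 'e': node 2→3
i=50 'a': node 3→7 (via fail)
i=51 'e': node 7→2 (via fail)
i=52 'e': node 2→3
i=53 'b': node 3→1 (via fail)  emit P0@[53:53]
i=54 'd': node 1→12 (via fail)
i=55 'a': node 12→13
i=56 'd': node 13→16 (via fail)
i=57 'c': node 16→17
i=58 'd': node 17→18  emit P4@[55:58]
i=59 'c': node 18→21 (via fail)
i=60 'b': node 21→1 (via fail)  emit P0@[60:60]
i=61 'd': node 1→12 (via fail)
i=62 'c': node 12→21 (via fail)
i=63 'c': node 21→21 (via fail)
i=64 'c': node 21→21 (via fail)
i=65 'd': node 21→22

Matches: [[1,0],[1,7],[7,6],[8,0],[14,1],[17,0],[20,5],[22,5],[25,0],[25,7],[28,0],[28,7],[31,0],[31,2],[31,7],[37,4],[38,0],[40,0],[40,7],[42,0],[43,0],[47,4],[53,0],[58,4],[60,0]]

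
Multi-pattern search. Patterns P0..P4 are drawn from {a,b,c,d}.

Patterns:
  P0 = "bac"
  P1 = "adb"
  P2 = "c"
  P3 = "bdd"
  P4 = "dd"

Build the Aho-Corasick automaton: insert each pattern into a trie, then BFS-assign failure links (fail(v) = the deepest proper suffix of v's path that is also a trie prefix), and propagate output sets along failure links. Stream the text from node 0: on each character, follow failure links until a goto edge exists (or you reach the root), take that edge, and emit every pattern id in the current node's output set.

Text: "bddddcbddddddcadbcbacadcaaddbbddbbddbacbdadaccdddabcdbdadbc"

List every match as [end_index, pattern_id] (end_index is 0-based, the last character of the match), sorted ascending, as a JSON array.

Build automaton:
Trie nodes:
  0='ε' goto a→4 b→1 c→7 d→10
  1='b' goto a→2 d→8
  2='ba' goto c→3
  3='bac' goto ·  [P0 ends]
  4='a' goto d→5
  5='ad' goto b→6
  6='adb' goto ·  [P1 ends]
  7='c' goto ·  [P2 ends]
  8='bd' goto d→9
  9='bdd' goto ·  [P3 ends]
  10='d' goto d→11
  11='dd' goto ·  [P4 ends]

Failure links (BFS by depth):
  n1('b'): parent n0 fail=0; on 'b' 0 → fail=0;  out ∅∪∅=∅
  n4('a'): parent n0 fail=0; on 'a' 0 → fail=0;  out ∅∪∅=∅
  n7('c'): parent n0 fail=0; on 'c' 0 → fail=0;  out {2}∪∅={2}
  n10('d'): parent n0 fail=0; on 'd' 0 → fail=0;  out ∅∪∅=∅
  n2('ba'): parent n1 fail=0; on 'a' 0 → fail=4;  out ∅∪∅=∅
  n5('ad'): parent n4 fail=0; on 'd' 0 → fail=10;  out ∅∪∅=∅
  n8('bd'): parent n1 fail=0; on 'd' 0 → fail=10;  out ∅∪∅=∅
  n11('dd'): parent n10 fail=0; on 'd' 0 → fail=10;  out {4}∪∅={4}
  n3('bac'): parent n2 fail=4; on 'c' 4→0 → fail=7;  out {0}∪{2}={0,2}
  n6('adb'): parent n5 fail=10; on 'b' 10→0 → fail=1;  out {1}∪∅={1}
  n9('bdd'): parent n8 fail=10; on 'd' 10 → fail=11;  out {3}∪{4}={3,4}

Run:
pos 0 'b': at 1
pos 1 'd': at 8
pos 2 'd': at 9  ** P3@[0:2],P4@[1:2]
pos 3 'd': at 11 ·f  ** P4@[2:3]
pos 4 'd': at 11 ·f  ** P4@[3:4]
pos 5 'c': at 7 ·f  ** P2@[5:5]
pos 6 'b': at 1 ·f
pos 7 'd': at 8
pos 8 'd': at 9  ** P3@[6:8],P4@[7:8]
pos 9 'd': at 11 ·f  ** P4@[8:9]
pos 10 'd': at 11 ·f  ** P4@[9:10]
pos 11 'd': at 11 ·f  ** P4@[10:11]
pos 12 'd': at 11 ·f  ** P4@[11:12]
pos 13 'c': at 7 ·f  ** P2@[13:13]
pos 14 'a': at 4 ·f
pos 15 'd': at 5
pos 16 'b': at 6  ** P1@[14:16]
pos 17 'c': at 7 ·f  ** P2@[17:17]
pos 18 'b': at 1 ·f
pos 19 'a': at 2
pos 20 'c': at 3  ** P0@[18:20],P2@[20:20]
pos 21 'a': at 4 ·f
pos 22 'd': at 5
pos 23 'c': at 7 ·f  ** P2@[23:23]
pos 24 'a': at 4 ·f
pos 25 'a': at 4 ·f
pos 26 'd': at 5
pos 27 'd': at 11 ·f  ** P4@[26:27]
pos 28 'b': at 1 ·f
pos 29 'b': at 1 ·f
pos 30 'd': at 8
pos 31 'd': at 9  ** P3@[29:31],P4@[30:31]
pos 32 'b': at 1 ·f
pos 33 'b': at 1 ·f
pos 34 'd': at 8
pos 35 'd': at 9  ** P3@[33:35],P4@[34:35]
pos 36 'b': at 1 ·f
pos 37 'a': at 2
pos 38 'c': at 3  ** P0@[36:38],P2@[38:38]
pos 39 'b': at 1 ·f
pos 40 'd': at 8
pos 41 'a': at 4 ·f
pos 42 'd': at 5
pos 43 'a': at 4 ·f
pos 44 'c': at 7 ·f  ** P2@[44:44]
pos 45 'c': at 7 ·f  ** P2@[45:45]
pos 46 'd': at 10 ·f
pos 47 'd': at 11  ** P4@[46:47]
pos 48 'd': at 11 ·f  ** P4@[47:48]
pos 49 'a': at 4 ·f
pos 50 'b': at 1 ·f
pos 51 'c': at 7 ·f  ** P2@[51:51]
pos 52 'd': at 10 ·f
pos 53 'b': at 1 ·f
pos 54 'd': at 8
pos 55 'a': at 4 ·f
pos 56 'd': at 5
pos 57 'b': at 6  ** P1@[55:57]
pos 58 'c': at 7 ·f  ** P2@[58:58]

Result: [[2,3],[2,4],[3,4],[4,4],[5,2],[8,3],[8,4],[9,4],[10,4],[11,4],[12,4],[13,2],[16,1],[17,2],[20,0],[20,2],[23,2],[27,4],[31,3],[31,4],[35,3],[35,4],[38,0],[38,2],[44,2],[45,2],[47,4],[48,4],[51,2],[57,1],[58,2]]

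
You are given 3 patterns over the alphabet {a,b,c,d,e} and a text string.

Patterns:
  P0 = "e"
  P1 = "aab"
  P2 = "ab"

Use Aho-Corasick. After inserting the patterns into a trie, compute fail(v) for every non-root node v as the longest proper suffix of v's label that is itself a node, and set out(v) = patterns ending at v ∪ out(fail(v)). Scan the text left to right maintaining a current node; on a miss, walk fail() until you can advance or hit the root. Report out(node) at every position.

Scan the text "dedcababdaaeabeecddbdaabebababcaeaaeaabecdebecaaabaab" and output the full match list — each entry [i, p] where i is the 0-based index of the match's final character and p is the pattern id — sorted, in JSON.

Build automaton:
Trie (insert patterns):
  n0 'ε': a→2 e→1
  n1 'e': ·  ←P0
  n2 'a': a→3 b→5
  n3 'aa': b→4
  n4 'aab': ·  ←P1
  n5 'ab': ·  ←P2

Failure links (BFS by depth):
  fail(1) 'e': from fail(0)=0 chase 'e': 0 ⇒ 0;  out={0}∪out(0)={0}
  fail(2) 'a': from fail(0)=0 chase 'a': 0 ⇒ 0;  out=∅∪out(0)=∅
  fail(3) 'aa': from fail(2)=0 chase 'a': 0 ⇒ 2;  out=∅∪out(2)=∅
  fail(5) 'ab': from fail(2)=0 chase 'b': 0 ⇒ 0;  out={2}∪out(0)={2}
  fail(4) 'aab': from fail(3)=2 chase 'b': 2 ⇒ 5;  out={1}∪out(5)={1,2}

Run:
[0] read 'd'  n0⇒n0
[1] read 'e'  n0⇒n1  emit P0@[1:1]
[2] read 'd'  n1⇒n0 (via fail)
[3] read 'c'  n0⇒n0
[4] read 'a'  n0⇒n2
[5] read 'b'  n2⇒n5  emit P2@[4:5]
[6] read 'a'  n5⇒n2 (via fail)
[7] read 'b'  n2⇒n5  emit P2@[6:7]
[8] read 'd'  n5⇒n0 (via fail)
[9] read 'a'  n0⇒n2
[10] read 'a'  n2⇒n3
[11] read 'e'  n3⇒n1 (via fail)  emit P0@[11:11]
[12] read 'a'  n1⇒n2 (via fail)
[13] read 'b'  n2⇒n5  emit P2@[12:13]
[14] read 'e'  n5⇒n1 (via fail)  emit P0@[14:14]
[15] read 'e'  n1⇒n1 (via fail)  emit P0@[15:15]
[16] read 'c'  n1⇒n0 (via fail)
[17] read 'd'  n0⇒n0
[18] read 'd'  n0⇒n0
[19] read 'b'  n0⇒n0
[20] read 'd'  n0⇒n0
[21] read 'a'  n0⇒n2
[22] read 'a'  n2⇒n3
[23] read 'b'  n3⇒n4  emit P1@[21:23],P2@[22:23]
[24] read 'e'  n4⇒n1 (via fail)  emit P0@[24:24]
[25] read 'b'  n1⇒n0 (via fail)
[26] read 'a'  n0⇒n2
[27] read 'b'  n2⇒n5  emit P2@[26:27]
[28] read 'a'  n5⇒n2 (via fail)
[29] read 'b'  n2⇒n5  emit P2@[28:29]
[30] read 'c'  n5⇒n0 (via fail)
[31] read 'a'  n0⇒n2
[32] read 'e'  n2⇒n1 (via fail)  emit P0@[32:32]
[33] read 'a'  n1⇒n2 (via fail)
[34] read 'a'  n2⇒n3
[35] read 'e'  n3⇒n1 (via fail)  emit P0@[35:35]
[36] read 'a'  n1⇒n2 (via fail)
[37] read 'a'  n2⇒n3
[38] read 'b'  n3⇒n4  emit P1@[36:38],P2@[37:38]
[39] read 'e'  n4⇒n1 (via fail)  emit P0@[39:39]
[40] read 'c'  n1⇒n0 (via fail)
[41] read 'd'  n0⇒n0
[42] read 'e'  n0⇒n1  emit P0@[42:42]
[43] read 'b'  n1⇒n0 (via fail)
[44] read 'e'  n0⇒n1  emit P0@[44:44]
[45] read 'c'  n1⇒n0 (via fail)
[46] read 'a'  n0⇒n2
[47] read 'a'  n2⇒n3
[48] read 'a'  n3⇒n3 (via fail)
[49] read 'b'  n3⇒n4  emit P1@[47:49],P2@[48:49]
[50] read 'a'  n4⇒n2 (via fail)
[51] read 'a'  n2⇒n3
[52] read 'b'  n3⇒n4  emit P1@[50:52],P2@[51:52]

All matches (sorted): [[1,0],[5,2],[7,2],[11,0],[13,2],[14,0],[15,0],[23,1],[23,2],[24,0],[27,2],[29,2],[32,0],[35,0],[38,1],[38,2],[39,0],[42,0],[44,0],[49,1],[49,2],[52,1],[52,2]]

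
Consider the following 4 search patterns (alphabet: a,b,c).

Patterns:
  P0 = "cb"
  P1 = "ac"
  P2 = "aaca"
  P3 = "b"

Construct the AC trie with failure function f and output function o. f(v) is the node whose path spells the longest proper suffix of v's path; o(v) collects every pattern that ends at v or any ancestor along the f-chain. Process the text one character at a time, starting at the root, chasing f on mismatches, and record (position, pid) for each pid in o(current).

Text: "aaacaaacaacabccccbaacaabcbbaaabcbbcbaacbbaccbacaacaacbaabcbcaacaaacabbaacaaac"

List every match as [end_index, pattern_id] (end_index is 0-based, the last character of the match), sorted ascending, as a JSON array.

Build automaton:
Trie nodes:
  0='ε' goto a→3 b→8 c→1
  1='c' goto b→2
  2='cb' goto ·  ←P0
  3='a' goto a→5 c→4
  4='ac' goto ·  ←P1
  5='aa' goto c→6
  6='aac' goto a→7
  7='aaca' goto ·  ←P2
  8='b' goto ·  ←P3

BFS fail/out derivation:
  fail(1) 'c': from fail(0)=0 chase 'c': 0 ⇒ 0;  out=∅∪out(0)=∅
  fail(3) 'a': from fail(0)=0 chase 'a': 0 ⇒ 0;  out=∅∪out(0)=∅
  fail(8) 'b': from fail(0)=0 chase 'b': 0 ⇒ 0;  out={3}∪out(0)={3}
  fail(2) 'cb': from fail(1)=0 chase 'b': 0 ⇒ 8;  out={0}∪out(8)={0,3}
  fail(4) 'ac': from fail(3)=0 chase 'c': 0 ⇒ 1;  out={1}∪out(1)={1}
  fail(5) 'aa': from fail(3)=0 chase 'a': 0 ⇒ 3;  out=∅∪out(3)=∅
  fail(6) 'aac': from fail(5)=3 chase 'c': 3 ⇒ 4;  out=∅∪out(4)={1}
  fail(7) 'aaca': from fail(6)=4 chase 'a': 4→1→0 ⇒ 3;  out={2}∪out(3)={2}

Text stream:
pos 0 'a': at 3
pos 1 'a': at 5
pos 2 'a': at 5 (via fail)
pos 3 'c': at 6  emit P1@[2:3]
pos 4 'a': at 7  emit P2@[1:4]
pos 5 'a': at 5 (via fail)
pos 6 'a': at 5 (via fail)
pos 7 'c': at 6  emit P1@[6:7]
pos 8 'a': at 7  emit P2@[5:8]
pos 9 'a': at 5 (via fail)
pos 10 'c': at 6  emit P1@[9:10]
pos 11 'a': at 7  emit P2@[8:11]
pos 12 'b': at 8 (via fail)  emit P3@[12:12]
pos 13 'c': at 1 (via fail)
pos 14 'c': at 1 (via fail)
pos 15 'c': at 1 (via fail)
pos 16 'c': at 1 (via fail)
pos 17 'b': at 2  emit P0@[16:17],P3@[17:17]
pos 18 'a': at 3 (via fail)
pos 19 'a': at 5
pos 20 'c': at 6  emit P1@[19:20]
pos 21 'a': at 7  emit P2@[18:21]
pos 22 'a': at 5 (via fail)
pos 23 'b': at 8 (via fail)  emit P3@[23:23]
pos 24 'c': at 1 (via fail)
pos 25 'b': at 2  emit P0@[24:25],P3@[25:25]
pos 26 'b': at 8 (via fail)  emit P3@[26:26]
pos 27 'a': at 3 (via fail)
pos 28 'a': at 5
pos 29 'a': at 5 (via fail)
pos 30 'b': at 8 (via fail)  emit P3@[30:30]
pos 31 'c': at 1 (via fail)
pos 32 'b': at 2  emit P0@[31:32],P3@[32:32]
pos 33 'b': at 8 (via fail)  emit P3@[33:33]
pos 34 'c': at 1 (via fail)
pos 35 'b': at 2  emit P0@[34:35],P3@[35:35]
pos 36 'a': at 3 (via fail)
pos 37 'a': at 5
pos 38 'c': at 6  emit P1@[37:38]
pos 39 'b': at 2 (via fail)  emit P0@[38:39],P3@[39:39]
pos 40 'b': at 8 (via fail)  emit P3@[40:40]
pos 41 'a': at 3 (via fail)
pos 42 'c': at 4  emit P1@[41:42]
pos 43 'c': at 1 (via fail)
pos 44 'b': at 2  emit P0@[43:44],P3@[44:44]
pos 45 'a': at 3 (via fail)
pos 46 'c': at 4  emit P1@[45:46]
pos 47 'a': at 3 (via fail)
pos 48 'a': at 5
pos 49 'c': at 6  emit P1@[48:49]
pos 50 'a': at 7  emit P2@[47:50]
pos 51 'a': at 5 (via fail)
pos 52 'c': at 6  emit P1@[51:52]
pos 53 'b': at 2 (via fail)  emit P0@[52:53],P3@[53:53]
pos 54 'a': at 3 (via fail)
pos 55 'a': at 5
pos 56 'b': at 8 (via fail)  emit P3@[56:56]
pos 57 'c': at 1 (via fail)
pos 58 'b': at 2  emit P0@[57:58],P3@[58:58]
pos 59 'c': at 1 (via fail)
pos 60 'a': at 3 (via fail)
pos 61 'a': at 5
pos 62 'c': at 6  emit P1@[61:62]
pos 63 'a': at 7  emit P2@[60:63]
pos 64 'a': at 5 (via fail)
pos 65 'a': at 5 (via fail)
pos 66 'c': at 6  emit P1@[65:66]
pos 67 'a': at 7  emit P2@[64:67]
pos 68 'b': at 8 (via fail)  emit P3@[68:68]
pos 69 'b': at 8 (via fail)  emit P3@[69:69]
pos 70 'a': at 3 (via fail)
pos 71 'a': at 5
pos 72 'c': at 6  emit P1@[71:72]
pos 73 'a': at 7  emit P2@[70:73]
pos 74 'a': at 5 (via fail)
pos 75 'a': at 5 (via fail)
pos 76 'c': at 6  emit P1@[75:76]

Matches: [[3,1],[4,2],[7,1],[8,2],[10,1],[11,2],[12,3],[17,0],[17,3],[20,1],[21,2],[23,3],[25,0],[25,3],[26,3],[30,3],[32,0],[32,3],[33,3],[35,0],[35,3],[38,1],[39,0],[39,3],[40,3],[42,1],[44,0],[44,3],[46,1],[49,1],[50,2],[52,1],[53,0],[53,3],[56,3],[58,0],[58,3],[62,1],[63,2],[66,1],[67,2],[68,3],[69,3],[72,1],[73,2],[76,1]]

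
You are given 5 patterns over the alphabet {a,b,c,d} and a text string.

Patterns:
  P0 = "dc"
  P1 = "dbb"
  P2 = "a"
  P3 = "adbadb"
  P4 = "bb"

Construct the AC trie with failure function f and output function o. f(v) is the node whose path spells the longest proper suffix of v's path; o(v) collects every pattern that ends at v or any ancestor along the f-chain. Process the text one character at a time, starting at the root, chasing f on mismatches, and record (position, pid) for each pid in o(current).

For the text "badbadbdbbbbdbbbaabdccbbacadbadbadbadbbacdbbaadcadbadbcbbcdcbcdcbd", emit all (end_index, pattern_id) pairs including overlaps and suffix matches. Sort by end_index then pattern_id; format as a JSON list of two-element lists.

Construct AC machine:
Trie (insert patterns):
  n0 'ε': a→5 b→11 d→1
  n1 'd': b→3 c→2
  n2 'dc': ·  [P0 ends]
  n3 'db': b→4
  n4 'dbb': ·  [P1 ends]
  n5 'a': d→6  [P2 ends]
  n6 'ad': b→7
  n7 'adb': a→8
  n8 'adba': d→9
  n9 'adbad': b→10
  n10 'adbadb': ·  [P3 ends]
  n11 'b': b→12
  n12 'bb': ·  [P4 ends]

BFS fail/out derivation:
  n1('d'): parent n0 fail=0; on 'd' 0 → fail=0;  out ∅∪∅=∅
  n5('a'): parent n0 fail=0; on 'a' 0 → fail=0;  out {2}∪∅={2}
  n11('b'): parent n0 fail=0; on 'b' 0 → fail=0;  out ∅∪∅=∅
  n2('dc'): parent n1 fail=0; on 'c' 0 → fail=0;  out {0}∪∅={0}
  n3('db'): parent n1 fail=0; on 'b' 0 → fail=11;  out ∅∪∅=∅
  n6('ad'): parent n5 fail=0; on 'd' 0 → fail=1;  out ∅∪∅=∅
  n12('bb'): parent n11 fail=0; on 'b' 0 → fail=11;  out {4}∪∅={4}
  n4('dbb'): parent n3 fail=11; on 'b' 11 → fail=12;  out {1}∪{4}={1,4}
  n7('adb'): parent n6 fail=1; on 'b' 1 → fail=3;  out ∅∪∅=∅
  n8('adba'): parent n7 fail=3; on 'a' 3→11→0 → fail=5;  out ∅∪{2}={2}
  n9('adbad'): parent n8 fail=5; on 'd' 5 → fail=6;  out ∅∪∅=∅
  n10('adbadb'): parent n9 fail=6; on 'b' 6 → fail=7;  out {3}∪∅={3}

Text stream:
pos 0 'b': at 11
pos 1 'a': at 5 (via fail)  emit P2@[1:1]
pos 2 'd': at 6
pos 3 'b': at 7
pos 4 'a': at 8  emit P2@[4:4]
pos 5 'd': at 9
pos 6 'b': at 10  emit P3@[1:6]
pos 7 'd': at 1 (via fail)
pos 8 'b': at 3
pos 9 'b': at 4  emit P1@[7:9],P4@[8:9]
pos 10 'b': at 12 (via fail)  emit P4@[9:10]
pos 11 'b': at 12 (via fail)  emit P4@[10:11]
pos 12 'd': at 1 (via fail)
pos 13 'b': at 3
pos 14 'b': at 4  emit P1@[12:14],P4@[13:14]
pos 15 'b': at 12 (via fail)  emit P4@[14:15]
pos 16 'a': at 5 (via fail)  emit P2@[16:16]
pos 17 'a': at 5 (via fail)  emit P2@[17:17]
pos 18 'b': at 11 (via fail)
pos 19 'd': at 1 (via fail)
pos 20 'c': at 2  emit P0@[19:20]
pos 21 'c': at 0 (via fail)
pos 22 'b': at 11
pos 23 'b': at 12  emit P4@[22:23]
pos 24 'a': at 5 (via fail)  emit P2@[24:24]
pos 25 'c': at 0 (via fail)
pos 26 'a': at 5  emit P2@[26:26]
pos 27 'd': at 6
pos 28 'b': at 7
pos 29 'a': at 8  emit P2@[29:29]
pos 30 'd': at 9
pos 31 'b': at 10  emit P3@[26:31]
pos 32 'a': at 8 (via fail)  emit P2@[32:32]
pos 33 'd': at 9
pos 34 'b': at 10  emit P3@[29:34]
pos 35 'a': at 8 (via fail)  emit P2@[35:35]
pos 36 'd': at 9
pos 37 'b': at 10  emit P3@[32:37]
pos 38 'b': at 4 (via fail)  emit P1@[36:38],P4@[37:38]
pos 39 'a': at 5 (via fail)  emit P2@[39:39]
pos 40 'c': at 0 (via fail)
pos 41 'd': at 1
pos 42 'b': at 3
pos 43 'b': at 4  emit P1@[41:43],P4@[42:43]
pos 44 'a': at 5 (via fail)  emit P2@[44:44]
pos 45 'a': at 5 (via fail)  emit P2@[45:45]
pos 46 'd': at 6
pos 47 'c': at 2 (via fail)  emit P0@[46:47]
pos 48 'a': at 5 (via fail)  emit P2@[48:48]
pos 49 'd': at 6
pos 50 'b': at 7
pos 51 'a': at 8  emit P2@[51:51]
pos 52 'd': at 9
pos 53 'b': at 10  emit P3@[48:53]
pos 54 'c': at 0 (via fail)
pos 55 'b': at 11
pos 56 'b': at 12  emit P4@[55:56]
pos 57 'c': at 0 (via fail)
pos 58 'd': at 1
pos 59 'c': at 2  emit P0@[58:59]
pos 60 'b': at 11 (via fail)
pos 61 'c': at 0 (via fail)
pos 62 'd': at 1
pos 63 'c': at 2  emit P0@[62:63]
pos 64 'b': at 11 (via fail)
pos 65 'd': at 1 (via fail)

Matches: [[1,2],[4,2],[6,3],[9,1],[9,4],[10,4],[11,4],[14,1],[14,4],[15,4],[16,2],[17,2],[20,0],[23,4],[24,2],[26,2],[29,2],[31,3],[32,2],[34,3],[35,2],[37,3],[38,1],[38,4],[39,2],[43,1],[43,4],[44,2],[45,2],[47,0],[48,2],[51,2],[53,3],[56,4],[59,0],[63,0]]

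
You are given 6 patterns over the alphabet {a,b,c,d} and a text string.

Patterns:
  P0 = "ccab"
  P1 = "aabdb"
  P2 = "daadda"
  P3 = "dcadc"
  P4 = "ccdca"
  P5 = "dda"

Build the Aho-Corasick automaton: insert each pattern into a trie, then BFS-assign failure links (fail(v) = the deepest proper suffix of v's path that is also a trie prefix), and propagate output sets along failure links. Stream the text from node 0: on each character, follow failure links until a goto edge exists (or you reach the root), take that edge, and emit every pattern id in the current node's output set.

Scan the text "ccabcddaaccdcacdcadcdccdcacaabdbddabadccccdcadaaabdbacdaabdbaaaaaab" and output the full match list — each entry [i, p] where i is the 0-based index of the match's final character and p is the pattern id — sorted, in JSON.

Build automaton:
Trie (insert patterns):
  n0 'ε': a→5 c→1 d→10
  n1 'c': c→2
  n2 'cc': a→3 d→20
  n3 'cca': b→4
  n4 'ccab': ·  [P0 ends]
  n5 'a': a→6
  n6 'aa': b→7
  n7 'aab': d→8
  n8 'aabd': b→9
  n9 'aabdb': ·  [P1 ends]
  n10 'd': a→11 c→16 d→23
  n11 'da': a→12
  n12 'daa': d→13
  n13 'daad': d→14
  n14 'daadd': a→15
  n15 'daadda': ·  [P2 ends]
  n16 'dc': a→17
  n17 'dca': d→18
  n18 'dcad': c→19
  n19 'dcadc': ·  [P3 ends]
  n20 'ccd': c→21
  n21 'ccdc': a→22
  n22 'ccdca': ·  [P4 ends]
  n23 'dd': a→24
  n24 'dda': ·  [P5 ends]

Failure links (BFS by depth):
  n1('c'): parent n0 fail=0; on 'c' 0 → fail=0;  out ∅∪∅=∅
  n5('a'): parent n0 fail=0; on 'a' 0 → fail=0;  out ∅∪∅=∅
  n10('d'): parent n0 fail=0; on 'd' 0 → fail=0;  out ∅∪∅=∅
  n2('cc'): parent n1 fail=0; on 'c' 0 → fail=1;  out ∅∪∅=∅
  n6('aa'): parent n5 fail=0; on 'a' 0 → fail=5;  out ∅∪∅=∅
  n11('da'): parent n10 fail=0; on 'a' 0 → fail=5;  out ∅∪∅=∅
  n16('dc'): parent n10 fail=0; on 'c' 0 → fail=1;  out ∅∪∅=∅
  n23('dd'): parent n10 fail=0; on 'd' 0 → fail=10;  out ∅∪∅=∅
  n3('cca'): parent n2 fail=1; on 'a' 1→0 → fail=5;  out ∅∪∅=∅
  n7('aab'): parent n6 fail=5; on 'b' 5→0 → fail=0;  out ∅∪∅=∅
  n12('daa'): parent n11 fail=5; on 'a' 5 → fail=6;  out ∅∪∅=∅
  n17('dca'): parent n16 fail=1; on 'a' 1→0 → fail=5;  out ∅∪∅=∅
  n20('ccd'): parent n2 fail=1; on 'd' 1→0 → fail=10;  out ∅∪∅=∅
  n24('dda'): parent n23 fail=10; on 'a' 10 → fail=11;  out {5}∪∅={5}
  n4('ccab'): parent n3 fail=5; on 'b' 5→0 → fail=0;  out {0}∪∅={0}
  n8('aabd'): parent n7 fail=0; on 'd' 0 → fail=10;  out ∅∪∅=∅
  n13('daad'): parent n12 fail=6; on 'd' 6→5→0 → fail=10;  out ∅∪∅=∅
  n18('dcad'): parent n17 fail=5; on 'd' 5→0 → fail=10;  out ∅∪∅=∅
  n21('ccdc'): parent n20 fail=10; on 'c' 10 → fail=16;  out ∅∪∅=∅
  n9('aabdb'): parent n8 fail=10; on 'b' 10→0 → fail=0;  out {1}∪∅={1}
  n14('daadd'): parent n13 fail=10; on 'd' 10 → fail=23;  out ∅∪∅=∅
  n19('dcadc'): parent n18 fail=10; on 'c' 10 → fail=16;  out {3}∪∅={3}
  n22('ccdca'): parent n21 fail=16; on 'a' 16 → fail=17;  out {4}∪∅={4}
  n15('daadda'): parent n14 fail=23; on 'a' 23 → fail=24;  out {2}∪{5}={2,5}

Run:
i=0 'c': node 0→1
i=1 'c': node 1→2
i=2 'a': node 2→3
i=3 'b': node 3→4  emit P0@[0:3]
i=4 'c': node 4→1 ·f
i=5 'd': node 1→10 ·f
i=6 'd': node 10→23
i=7 'a': node 23→24  emit P5@[5:7]
i=8 'a': node 24→12 ·f
i=9 'c': node 12→1 ·f
i=10 'c': node 1→2
i=11 'd': node 2→20
i=12 'c': node 20→21
i=13 'a': node 21→22  emit P4@[9:13]
i=14 'c': node 22→1 ·f
i=15 'd': node 1→10 ·f
i=16 'c': node 10→16
i=17 'a': node 16→17
i=18 'd': node 17→18
i=19 'c': node 18→19  emit P3@[15:19]
i=20 'd': node 19→10 ·f
i=21 'c': node 10→16
i=22 'c': node 16→2 ·f
i=23 'd': node 2→20
i=24 'c': node 20→21
i=25 'a': node 21→22  emit P4@[21:25]
i=26 'c': node 22→1 ·f
i=27 'a': node 1→5 ·f
i=28 'a': node 5→6
i=29 'b': node 6→7
i=30 'd': node 7→8
i=31 'b': node 8→9  emit P1@[27:31]
i=32 'd': node 9→10 ·f
i=33 'd': node 10→23
i=34 'a': node 23→24  emit P5@[32:34]
i=35 'b': node 24→0 ·f
i=36 'a': node 0→5
i=37 'd': node 5→10 ·f
i=38 'c': node 10→16
i=39 'c': node 16→2 ·f
i=40 'c': node 2→2 ·f
i=41 'c': node 2→2 ·f
i=42 'd': node 2→20
i=43 'c': node 20→21
i=44 'a': node 21→22  emit P4@[40:44]
i=45 'd': node 22→18 ·f
i=46 'a': node 18→11 ·f
i=47 'a': node 11→12
i=48 'a': node 12→6 ·f
i=49 'b': node 6→7
i=50 'd': node 7→8
i=51 'b': node 8→9  emit P1@[47:51]
i=52 'a': node 9→5 ·f
i=53 'c': node 5→1 ·f
i=54 'd': node 1→10 ·f
i=55 'a': node 10→11
i=56 'a': node 11→12
i=57 'b': node 12→7 ·f
i=58 'd': node 7→8
i=59 'b': node 8→9  emit P1@[55:59]
i=60 'a': node 9→5 ·f
i=61 'a': node 5→6
i=62 'a': node 6→6 ·f
i=63 'a': node 6→6 ·f
i=64 'a': node 6→6 ·f
i=65 'a': node 6→6 ·f
i=66 'b': node 6→7

Matches: [[3,0],[7,5],[13,4],[19,3],[25,4],[31,1],[34,5],[44,4],[51,1],[59,1]]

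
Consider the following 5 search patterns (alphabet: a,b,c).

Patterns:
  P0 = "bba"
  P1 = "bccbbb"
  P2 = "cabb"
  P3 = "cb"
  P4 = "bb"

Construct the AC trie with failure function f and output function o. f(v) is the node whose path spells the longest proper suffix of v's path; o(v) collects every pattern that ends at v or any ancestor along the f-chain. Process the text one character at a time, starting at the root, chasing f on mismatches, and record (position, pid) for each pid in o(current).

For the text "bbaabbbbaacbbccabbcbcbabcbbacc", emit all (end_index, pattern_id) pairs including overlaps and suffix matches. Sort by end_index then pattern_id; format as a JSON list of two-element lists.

Construct AC machine:
Trie nodes:
  0='ε' goto b→1 c→9
  1='b' goto b→2 c→4
  2='bb' goto a→3  ←P4
  3='bba' goto ·  ←P0
  4='bc' goto c→5
  5='bcc' goto b→6
  6='bccb' goto b→7
  7='bccbb' goto b→8
  8='bccbbb' goto ·  ←P1
  9='c' goto a→10 b→13
  10='ca' goto b→11
  11='cab' goto b→12
  12='cabb' goto ·  ←P2
  13='cb' goto ·  ←P3

BFS fail/out derivation:
  n1('b'): parent n0 fail=0; on 'b' 0 → fail=0;  out ∅∪∅=∅
  n9('c'): parent n0 fail=0; on 'c' 0 → fail=0;  out ∅∪∅=∅
  n2('bb'): parent n1 fail=0; on 'b' 0 → fail=1;  out {4}∪∅={4}
  n4('bc'): parent n1 fail=0; on 'c' 0 → fail=9;  out ∅∪∅=∅
  n10('ca'): parent n9 fail=0; on 'a' 0 → fail=0;  out ∅∪∅=∅
  n13('cb'): parent n9 fail=0; on 'b' 0 → fail=1;  out {3}∪∅={3}
  n3('bba'): parent n2 fail=1; on 'a' 1→0 → fail=0;  out {0}∪∅={0}
  n5('bcc'): parent n4 fail=9; on 'c' 9→0 → fail=9;  out ∅∪∅=∅
  n11('cab'): parent n10 fail=0; on 'b' 0 → fail=1;  out ∅∪∅=∅
  n6('bccb'): parent n5 fail=9; on 'b' 9 → fail=13;  out ∅∪{3}={3}
  n12('cabb'): parent n11 fail=1; on 'b' 1 → fail=2;  out {2}∪{4}={2,4}
  n7('bccbb'): parent n6 fail=13; on 'b' 13→1 → fail=2;  out ∅∪{4}={4}
  n8('bccbbb'): parent n7 fail=2; on 'b' 2→1 → fail=2;  out {1}∪{4}={1,4}

Scan:
pos 0 'b': at 1
pos 1 'b': at 2  → match P4@[0:1]
pos 2 'a': at 3  → match P0@[0:2]
pos 3 'a': at 0 (via fail)
pos 4 'b': at 1
pos 5 'b': at 2  → match P4@[4:5]
pos 6 'b': at 2 (via fail)  → match P4@[5:6]
pos 7 'b': at 2 (via fail)  → match P4@[6:7]
pos 8 'a': at 3  → match P0@[6:8]
pos 9 'a': at 0 (via fail)
pos 10 'c': at 9
pos 11 'b': at 13  → match P3@[10:11]
pos 12 'b': at 2 (via fail)  → match P4@[11:12]
pos 13 'c': at 4 (via fail)
pos 14 'c': at 5
pos 15 'a': at 10 (via fail)
pos 16 'b': at 11
pos 17 'b': at 12  → match P2@[14:17],P4@[16:17]
pos 18 'c': at 4 (via fail)
pos 19 'b': at 13 (via fail)  → match P3@[18:19]
pos 20 'c': at 4 (via fail)
pos 21 'b': at 13 (via fail)  → match P3@[20:21]
pos 22 'a': at 0 (via fail)
pos 23 'b': at 1
pos 24 'c': at 4
pos 25 'b': at 13 (via fail)  → match P3@[24:25]
pos 26 'b': at 2 (via fail)  → match P4@[25:26]
pos 27 'a': at 3  → match P0@[25:27]
pos 28 'c': at 9 (via fail)
pos 29 'c': at 9 (via fail)

Matches: [[1,4],[2,0],[5,4],[6,4],[7,4],[8,0],[11,3],[12,4],[17,2],[17,4],[19,3],[21,3],[25,3],[26,4],[27,0]]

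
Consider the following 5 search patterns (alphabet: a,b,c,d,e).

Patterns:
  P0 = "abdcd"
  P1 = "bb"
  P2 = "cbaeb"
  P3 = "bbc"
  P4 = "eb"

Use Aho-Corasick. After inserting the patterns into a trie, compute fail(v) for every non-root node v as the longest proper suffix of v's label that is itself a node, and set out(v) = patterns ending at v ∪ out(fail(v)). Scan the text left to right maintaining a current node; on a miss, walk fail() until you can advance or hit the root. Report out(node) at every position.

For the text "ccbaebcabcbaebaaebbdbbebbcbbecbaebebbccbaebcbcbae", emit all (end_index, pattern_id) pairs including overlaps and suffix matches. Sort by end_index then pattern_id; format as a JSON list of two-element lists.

Build:
Trie (insert patterns):
  n0 'ε': a→1 b→6 c→8 e→14
  n1 'a': b→2
  n2 'ab': d→3
  n3 'abd': c→4
  n4 'abdc': d→5
  n5 'abdcd': ·  [P0 ends]
  n6 'b': b→7
  n7 'bb': c→13  [P1 ends]
  n8 'c': b→9
  n9 'cb': a→10
  n10 'cba': e→11
  n11 'cbae': b→12
  n12 'cbaeb': ·  [P2 ends]
  n13 'bbc': ·  [P3 ends]
  n14 'e': b→15
  n15 'eb': ·  [P4 ends]

BFS fail/out derivation:
  n1('a'): parent n0 fail=0; on 'a' 0 → fail=0;  out ∅∪∅=∅
  n6('b'): parent n0 fail=0; on 'b' 0 → fail=0;  out ∅∪∅=∅
  n8('c'): parent n0 fail=0; on 'c' 0 → fail=0;  out ∅∪∅=∅
  n14('e'): parent n0 fail=0; on 'e' 0 → fail=0;  out ∅∪∅=∅
  n2('ab'): parent n1 fail=0; on 'b' 0 → fail=6;  out ∅∪∅=∅
  n7('bb'): parent n6 fail=0; on 'b' 0 → fail=6;  out {1}∪∅={1}
  n9('cb'): parent n8 fail=0; on 'b' 0 → fail=6;  out ∅∪∅=∅
  n15('eb'): parent n14 fail=0; on 'b' 0 → fail=6;  out {4}∪∅={4}
  n3('abd'): parent n2 fail=6; on 'd' 6→0 → fail=0;  out ∅∪∅=∅
  n10('cba'): parent n9 fail=6; on 'a' 6→0 → fail=1;  out ∅∪∅=∅
  n13('bbc'): parent n7 fail=6; on 'c' 6→0 → fail=8;  out {3}∪∅={3}
  n4('abdc'): parent n3 fail=0; on 'c' 0 → fail=8;  out ∅∪∅=∅
  n11('cbae'): parent n10 fail=1; on 'e' 1→0 → fail=14;  out ∅∪∅=∅
  n5('abdcd'): parent n4 fail=8; on 'd' 8→0 → fail=0;  out {0}∪∅={0}
  n12('cbaeb'): parent n11 fail=14; on 'b' 14 → fail=15;  out {2}∪{4}={2,4}

Scan:
[0] read 'c'  n0⇒n8
[1] read 'c'  n8⇒n8 ·f
[2] read 'b'  n8⇒n9
[3] read 'a'  n9⇒n10
[4] read 'e'  n10⇒n11
[5] read 'b'  n11⇒n12  ** P2@[1:5],P4@[4:5]
[6] read 'c'  n12⇒n8 ·f
[7] read 'a'  n8⇒n1 ·f
[8] read 'b'  n1⇒n2
[9] read 'c'  n2⇒n8 ·f
[10] read 'b'  n8⇒n9
[11] read 'a'  n9⇒n10
[12] read 'e'  n10⇒n11
[13] read 'b'  n11⇒n12  ** P2@[9:13],P4@[12:13]
[14] read 'a'  n12⇒n1 ·f
[15] read 'a'  n1⇒n1 ·f
[16] read 'e'  n1⇒n14 ·f
[17] read 'b'  n14⇒n15  ** P4@[16:17]
[18] read 'b'  n15⇒n7 ·f  ** P1@[17:18]
[19] read 'd'  n7⇒n0 ·f
[20] read 'b'  n0⇒n6
[21] read 'b'  n6⇒n7  ** P1@[20:21]
[22] read 'e'  n7⇒n14 ·f
[23] read 'b'  n14⇒n15  ** P4@[22:23]
[24] read 'b'  n15⇒n7 ·f  ** P1@[23:24]
[25] read 'c'  n7⇒n13  ** P3@[23:25]
[26] read 'b'  n13⇒n9 ·f
[27] read 'b'  n9⇒n7 ·f  ** P1@[26:27]
[28] read 'e'  n7⇒n14 ·f
[29] read 'c'  n14⇒n8 ·f
[30] read 'b'  n8⇒n9
[31] read 'a'  n9⇒n10
[32] read 'e'  n10⇒n11
[33] read 'b'  n11⇒n12  ** P2@[29:33],P4@[32:33]
[34] read 'e'  n12⇒n14 ·f
[35] read 'b'  n14⇒n15  ** P4@[34:35]
[36] read 'b'  n15⇒n7 ·f  ** P1@[35:36]
[37] read 'c'  n7⇒n13  ** P3@[35:37]
[38] read 'c'  n13⇒n8 ·f
[39] read 'b'  n8⇒n9
[40] read 'a'  n9⇒n10
[41] read 'e'  n10⇒n11
[42] read 'b'  n11⇒n12  ** P2@[38:42],P4@[41:42]
[43] read 'c'  n12⇒n8 ·f
[44] read 'b'  n8⇒n9
[45] read 'c'  n9⇒n8 ·f
[46] read 'b'  n8⇒n9
[47] read 'a'  n9⇒n10
[48] read 'e'  n10⇒n11

Matches: [[5,2],[5,4],[13,2],[13,4],[17,4],[18,1],[21,1],[23,4],[24,1],[25,3],[27,1],[33,2],[33,4],[35,4],[36,1],[37,3],[42,2],[42,4]]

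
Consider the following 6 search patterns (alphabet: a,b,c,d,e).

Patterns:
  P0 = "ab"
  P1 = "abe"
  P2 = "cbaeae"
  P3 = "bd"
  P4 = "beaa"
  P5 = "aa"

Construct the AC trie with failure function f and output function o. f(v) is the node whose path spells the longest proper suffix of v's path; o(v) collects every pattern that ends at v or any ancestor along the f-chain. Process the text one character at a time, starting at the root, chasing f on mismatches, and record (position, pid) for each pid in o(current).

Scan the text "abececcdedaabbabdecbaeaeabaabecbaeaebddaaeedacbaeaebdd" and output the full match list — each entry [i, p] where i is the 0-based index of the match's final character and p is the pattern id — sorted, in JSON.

Construct AC machine:
Trie (insert patterns):
  n0 'ε': a→1 b→10 c→4
  n1 'a': a→15 b→2
  n2 'ab': e→3  ←P0
  n3 'abe': ·  ←P1
  n4 'c': b→5
  n5 'cb': a→6
  n6 'cba': e→7
  n7 'cbae': a→8
  n8 'cbaea': e→9
  n9 'cbaeae': ·  ←P2
  n10 'b': d→11 e→12
  n11 'bd': ·  ←P3
  n12 'be': a→13
  n13 'bea': a→14
  n14 'beaa': ·  ←P4
  n15 'aa': ·  ←P5

Failure links (BFS by depth):
  fail(1) 'a': from fail(0)=0 chase 'a': 0 ⇒ 0;  out=∅∪out(0)=∅
  fail(4) 'c': from fail(0)=0 chase 'c': 0 ⇒ 0;  out=∅∪out(0)=∅
  fail(10) 'b': from fail(0)=0 chase 'b': 0 ⇒ 0;  out=∅∪out(0)=∅
  fail(2) 'ab': from fail(1)=0 chase 'b': 0 ⇒ 10;  out={0}∪out(10)={0}
  fail(5) 'cb': from fail(4)=0 chase 'b': 0 ⇒ 10;  out=∅∪out(10)=∅
  fail(11) 'bd': from fail(10)=0 chase 'd': 0 ⇒ 0;  out={3}∪out(0)={3}
  fail(12) 'be': from fail(10)=0 chase 'e': 0 ⇒ 0;  out=∅∪out(0)=∅
  fail(15) 'aa': from fail(1)=0 chase 'a': 0 ⇒ 1;  out={5}∪out(1)={5}
  fail(3) 'abe': from fail(2)=10 chase 'e': 10 ⇒ 12;  out={1}∪out(12)={1}
  fail(6) 'cba': from fail(5)=10 chase 'a': 10→0 ⇒ 1;  out=∅∪out(1)=∅
  fail(13) 'bea': from fail(12)=0 chase 'a': 0 ⇒ 1;  out=∅∪out(1)=∅
  fail(7) 'cbae': from fail(6)=1 chase 'e': 1→0 ⇒ 0;  out=∅∪out(0)=∅
  fail(14) 'beaa': from fail(13)=1 chase 'a': 1 ⇒ 15;  out={4}∪out(15)={4,5}
  fail(8) 'cbaea': from fail(7)=0 chase 'a': 0 ⇒ 1;  out=∅∪out(1)=∅
  fail(9) 'cbaeae': from fail(8)=1 chase 'e': 1→0 ⇒ 0;  out={2}∪out(0)={2}

Scan:
i=0 'a': node 0→1
i=1 'b': node 1→2  → match P0@[0:1]
i=2 'e': node 2→3  → match P1@[0:2]
i=3 'c': node 3→4 (fail-walked)
i=4 'e': node 4→0 (fail-walked)
i=5 'c': node 0→4
i=6 'c': node 4→4 (fail-walked)
i=7 'd': node 4→0 (fail-walked)
i=8 'e': node 0→0
i=9 'd': node 0→0
i=10 'a': node 0→1
i=11 'a': node 1→15  → match P5@[10:11]
i=12 'b': node 15→2 (fail-walked)  → match P0@[11:12]
i=13 'b': node 2→10 (fail-walked)
i=14 'a': node 10→1 (fail-walked)
i=15 'b': node 1→2  → match P0@[14:15]
i=16 'd': node 2→11 (fail-walked)  → match P3@[15:16]
i=17 'e': node 11→0 (fail-walked)
i=18 'c': node 0→4
i=19 'b': node 4→5
i=20 'a': node 5→6
i=21 'e': node 6→7
i=22 'a': node 7→8
i=23 'e': node 8→9  → match P2@[18:23]
i=24 'a': node 9→1 (fail-walked)
i=25 'b': node 1→2  → match P0@[24:25]
i=26 'a': node 2→1 (fail-walked)
i=27 'a': node 1→15  → match P5@[26:27]
i=28 'b': node 15→2 (fail-walked)  → match P0@[27:28]
i=29 'e': node 2→3  → match P1@[27:29]
i=30 'c': node 3→4 (fail-walked)
i=31 'b': node 4→5
i=32 'a': node 5→6
i=33 'e': node 6→7
i=34 'a': node 7→8
i=35 'e': node 8→9  → match P2@[30:35]
i=36 'b': node 9→10 (fail-walked)
i=37 'd': node 10→11  → match P3@[36:37]
i=38 'd': node 11→0 (fail-walked)
i=39 'a': node 0→1
i=40 'a': node 1→15  → match P5@[39:40]
i=41 'e': node 15→0 (fail-walked)
i=42 'e': node 0→0
i=43 'd': node 0→0
i=44 'a': node 0→1
i=45 'c': node 1→4 (fail-walked)
i=46 'b': node 4→5
i=47 'a': node 5→6
i=48 'e': node 6→7
i=49 'a': node 7→8
i=50 'e': node 8→9  → match P2@[45:50]
i=51 'b': node 9→10 (fail-walked)
i=52 'd': node 10→11  → match P3@[51:52]
i=53 'd': node 11→0 (fail-walked)

Matches: [[1,0],[2,1],[11,5],[12,0],[15,0],[16,3],[23,2],[25,0],[27,5],[28,0],[29,1],[35,2],[37,3],[40,5],[50,2],[52,3]]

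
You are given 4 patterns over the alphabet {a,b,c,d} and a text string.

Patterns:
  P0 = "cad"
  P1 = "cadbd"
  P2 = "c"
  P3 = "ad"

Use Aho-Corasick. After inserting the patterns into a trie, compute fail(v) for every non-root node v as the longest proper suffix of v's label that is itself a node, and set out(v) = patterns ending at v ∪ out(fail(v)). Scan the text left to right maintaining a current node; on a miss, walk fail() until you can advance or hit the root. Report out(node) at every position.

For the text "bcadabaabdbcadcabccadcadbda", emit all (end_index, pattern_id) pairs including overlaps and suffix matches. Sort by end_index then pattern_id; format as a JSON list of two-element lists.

Construct AC machine:
Trie (insert patterns):
  0='ε' goto a→6 c→1
  1='c' goto a→2  ←P2
  2='ca' goto d→3
  3='cad' goto b→4  ←P0
  4='cadb' goto d→5
  5='cadbd' goto ·  ←P1
  6='a' goto d→7
  7='ad' goto ·  ←P3

Failure links (BFS by depth):
  n1('c'): parent n0 fail=0; on 'c' 0 → fail=0;  out {2}∪∅={2}
  n6('a'): parent n0 fail=0; on 'a' 0 → fail=0;  out ∅∪∅=∅
  n2('ca'): parent n1 fail=0; on 'a' 0 → fail=6;  out ∅∪∅=∅
  n7('ad'): parent n6 fail=0; on 'd' 0 → fail=0;  out {3}∪∅={3}
  n3('cad'): parent n2 fail=6; on 'd' 6 → fail=7;  out {0}∪{3}={0,3}
  n4('cadb'): parent n3 fail=7; on 'b' 7→0 → fail=0;  out ∅∪∅=∅
  n5('cadbd'): parent n4 fail=0; on 'd' 0 → fail=0;  out {1}∪∅={1}

Text stream:
pos 0 'b': at 0
pos 1 'c': at 1  emit P2@[1:1]
pos 2 'a': at 2
pos 3 'd': at 3  emit P0@[1:3],P3@[2:3]
pos 4 'a': at 6 (fail-walked)
pos 5 'b': at 0 (fail-walked)
pos 6 'a': at 6
pos 7 'a': at 6 (fail-walked)
pos 8 'b': at 0 (fail-walked)
pos 9 'd': at 0
pos 10 'b': at 0
pos 11 'c': at 1  emit P2@[11:11]
pos 12 'a': at 2
pos 13 'd': at 3  emit P0@[11:13],P3@[12:13]
pos 14 'c': at 1 (fail-walked)  emit P2@[14:14]
pos 15 'a': at 2
pos 16 'b': at 0 (fail-walked)
pos 17 'c': at 1  emit P2@[17:17]
pos 18 'c': at 1 (fail-walked)  emit P2@[18:18]
pos 19 'a': at 2
pos 20 'd': at 3  emit P0@[18:20],P3@[19:20]
pos 21 'c': at 1 (fail-walked)  emit P2@[21:21]
pos 22 'a': at 2
pos 23 'd': at 3  emit P0@[21:23],P3@[22:23]
pos 24 'b': at 4
pos 25 'd': at 5  emit P1@[21:25]
pos 26 'a': at 6 (fail-walked)

Result: [[1,2],[3,0],[3,3],[11,2],[13,0],[13,3],[14,2],[17,2],[18,2],[20,0],[20,3],[21,2],[23,0],[23,3],[25,1]]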